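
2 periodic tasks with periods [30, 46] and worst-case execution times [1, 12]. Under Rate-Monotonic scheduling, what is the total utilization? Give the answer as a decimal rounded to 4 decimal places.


Compute individual utilizations (exact fractions):
  Task 1: C/T = 1/30 (approx. 0.0333)
  Task 2: C/T = 12/46 = 6/23 (approx. 0.2609)
Total utilization U = 1/30 + 6/23 = 203/690
Rounded to 4 decimal places: U = 0.2942
RM (Liu & Layland) bound for 2 tasks = 0.828427; compare with U = 203/690 (approx. 0.294203)
U <= bound, so schedulable by RM sufficient condition.

0.2942


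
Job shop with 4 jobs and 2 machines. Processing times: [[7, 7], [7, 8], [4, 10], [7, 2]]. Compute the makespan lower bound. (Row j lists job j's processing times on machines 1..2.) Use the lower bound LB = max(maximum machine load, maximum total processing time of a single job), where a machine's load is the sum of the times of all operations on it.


Machine loads:
  Machine 1: 7 + 7 + 4 + 7 = 25
  Machine 2: 7 + 8 + 10 + 2 = 27
Max machine load = 27
Job totals:
  Job 1: 14
  Job 2: 15
  Job 3: 14
  Job 4: 9
Max job total = 15
Lower bound = max(27, 15) = 27

27


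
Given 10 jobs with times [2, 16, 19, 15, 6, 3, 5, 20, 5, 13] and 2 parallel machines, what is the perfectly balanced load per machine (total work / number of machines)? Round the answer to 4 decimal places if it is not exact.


Total processing time = 2 + 16 + 19 + 15 + 6 + 3 + 5 + 20 + 5 + 13 = 104
Number of machines = 2
Ideal balanced load = 104 / 2 = 52.0

52.0


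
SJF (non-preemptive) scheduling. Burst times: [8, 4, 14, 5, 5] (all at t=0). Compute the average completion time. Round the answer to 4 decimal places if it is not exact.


SJF order (ascending): [4, 5, 5, 8, 14]
Completion times:
  Job 1: burst=4, C=4
  Job 2: burst=5, C=9
  Job 3: burst=5, C=14
  Job 4: burst=8, C=22
  Job 5: burst=14, C=36
Average completion = 85/5 = 17.0

17.0


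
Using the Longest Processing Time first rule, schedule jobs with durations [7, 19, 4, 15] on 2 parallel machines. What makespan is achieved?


Sort jobs in decreasing order (LPT): [19, 15, 7, 4]
Assign each job to the least loaded machine:
  Machine 1: jobs [19, 4], load = 23
  Machine 2: jobs [15, 7], load = 22
Makespan = max load = 23

23


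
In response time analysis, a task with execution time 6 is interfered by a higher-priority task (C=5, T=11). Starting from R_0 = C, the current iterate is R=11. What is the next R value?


R_next = C + ceil(R_prev / T_hp) * C_hp
ceil(11 / 11) = ceil(1.0) = 1
Interference = 1 * 5 = 5
R_next = 6 + 5 = 11
R_next = R_prev, so the iteration has converged (response time = 11).

11


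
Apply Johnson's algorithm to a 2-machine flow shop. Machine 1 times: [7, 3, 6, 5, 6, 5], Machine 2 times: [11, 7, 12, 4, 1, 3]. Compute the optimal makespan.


Apply Johnson's rule:
  Group 1 (a <= b): [(2, 3, 7), (3, 6, 12), (1, 7, 11)]
  Group 2 (a > b): [(4, 5, 4), (6, 5, 3), (5, 6, 1)]
Optimal job order: [2, 3, 1, 4, 6, 5]
Schedule:
  Job 2: M1 done at 3, M2 done at 10
  Job 3: M1 done at 9, M2 done at 22
  Job 1: M1 done at 16, M2 done at 33
  Job 4: M1 done at 21, M2 done at 37
  Job 6: M1 done at 26, M2 done at 40
  Job 5: M1 done at 32, M2 done at 41
Makespan = 41

41


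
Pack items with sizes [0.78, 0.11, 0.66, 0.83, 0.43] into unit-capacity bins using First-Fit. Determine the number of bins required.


Place items sequentially using First-Fit:
  Item 0.78 -> new Bin 1
  Item 0.11 -> Bin 1 (now 0.89)
  Item 0.66 -> new Bin 2
  Item 0.83 -> new Bin 3
  Item 0.43 -> new Bin 4
Total bins used = 4

4


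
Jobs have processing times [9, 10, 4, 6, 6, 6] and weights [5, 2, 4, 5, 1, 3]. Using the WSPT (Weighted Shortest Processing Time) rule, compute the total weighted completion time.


Compute p/w ratios and sort ascending (WSPT): [(4, 4), (6, 5), (9, 5), (6, 3), (10, 2), (6, 1)]
Compute weighted completion times:
  Job (p=4,w=4): C=4, w*C=4*4=16
  Job (p=6,w=5): C=10, w*C=5*10=50
  Job (p=9,w=5): C=19, w*C=5*19=95
  Job (p=6,w=3): C=25, w*C=3*25=75
  Job (p=10,w=2): C=35, w*C=2*35=70
  Job (p=6,w=1): C=41, w*C=1*41=41
Total weighted completion time = 347

347


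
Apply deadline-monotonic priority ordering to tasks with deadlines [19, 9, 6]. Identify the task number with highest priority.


Sort tasks by relative deadline (ascending):
  Task 3: deadline = 6
  Task 2: deadline = 9
  Task 1: deadline = 19
Priority order (highest first): [3, 2, 1]
Highest priority task = 3

3


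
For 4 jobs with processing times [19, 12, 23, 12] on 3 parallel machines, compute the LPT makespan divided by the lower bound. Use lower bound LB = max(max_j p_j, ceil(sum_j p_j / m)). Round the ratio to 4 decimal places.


LPT order: [23, 19, 12, 12]
Machine loads after assignment: [23, 19, 24]
LPT makespan = 24
Lower bound = max(max_job, ceil(total/3)) = max(23, 22) = 23
Ratio = 24 / 23 = 1.0435

1.0435


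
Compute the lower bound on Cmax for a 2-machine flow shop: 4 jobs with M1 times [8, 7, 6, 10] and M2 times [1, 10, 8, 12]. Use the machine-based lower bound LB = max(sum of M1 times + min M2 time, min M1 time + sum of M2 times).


LB1 = sum(M1 times) + min(M2 times) = 31 + 1 = 32
LB2 = min(M1 times) + sum(M2 times) = 6 + 31 = 37
Lower bound = max(LB1, LB2) = max(32, 37) = 37

37


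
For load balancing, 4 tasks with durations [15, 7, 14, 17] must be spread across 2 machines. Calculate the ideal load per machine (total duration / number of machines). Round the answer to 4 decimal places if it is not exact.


Total processing time = 15 + 7 + 14 + 17 = 53
Number of machines = 2
Ideal balanced load = 53 / 2 = 26.5

26.5


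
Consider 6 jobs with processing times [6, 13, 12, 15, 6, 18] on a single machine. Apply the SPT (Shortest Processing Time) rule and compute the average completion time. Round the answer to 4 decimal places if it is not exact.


Sort jobs by processing time (SPT order): [6, 6, 12, 13, 15, 18]
Compute completion times sequentially:
  Job 1: processing = 6, completes at 6
  Job 2: processing = 6, completes at 12
  Job 3: processing = 12, completes at 24
  Job 4: processing = 13, completes at 37
  Job 5: processing = 15, completes at 52
  Job 6: processing = 18, completes at 70
Sum of completion times = 201
Average completion time = 201/6 = 33.5

33.5


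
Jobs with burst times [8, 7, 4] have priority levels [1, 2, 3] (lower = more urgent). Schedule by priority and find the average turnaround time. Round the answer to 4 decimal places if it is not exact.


Sort by priority (ascending = highest first):
Order: [(1, 8), (2, 7), (3, 4)]
Completion times:
  Priority 1, burst=8, C=8
  Priority 2, burst=7, C=15
  Priority 3, burst=4, C=19
Average turnaround = 42/3 = 14.0

14.0


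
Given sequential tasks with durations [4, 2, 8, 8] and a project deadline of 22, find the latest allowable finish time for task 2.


LF(activity 2) = deadline - sum of successor durations
Successors: activities 3 through 4 with durations [8, 8]
Sum of successor durations = 16
LF = 22 - 16 = 6

6


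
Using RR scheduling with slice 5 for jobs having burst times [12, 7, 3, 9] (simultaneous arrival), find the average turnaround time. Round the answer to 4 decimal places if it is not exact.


Time quantum = 5
Execution trace:
  J1 runs 5 units, time = 5
  J2 runs 5 units, time = 10
  J3 runs 3 units, time = 13
  J4 runs 5 units, time = 18
  J1 runs 5 units, time = 23
  J2 runs 2 units, time = 25
  J4 runs 4 units, time = 29
  J1 runs 2 units, time = 31
Finish times: [31, 25, 13, 29]
Average turnaround = 98/4 = 24.5

24.5


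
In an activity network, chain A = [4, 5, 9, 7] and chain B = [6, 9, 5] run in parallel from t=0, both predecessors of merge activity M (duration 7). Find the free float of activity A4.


ES(A4) = sum of predecessors on chain A = 18
EF(A4) = ES + duration = 18 + 7 = 25
Successor of A4 is M. ES(M) = max(sum(A), sum(B)) = max(25, 20) = 25
Free float = ES(successor) - EF(current) = 25 - 25 = 0

0


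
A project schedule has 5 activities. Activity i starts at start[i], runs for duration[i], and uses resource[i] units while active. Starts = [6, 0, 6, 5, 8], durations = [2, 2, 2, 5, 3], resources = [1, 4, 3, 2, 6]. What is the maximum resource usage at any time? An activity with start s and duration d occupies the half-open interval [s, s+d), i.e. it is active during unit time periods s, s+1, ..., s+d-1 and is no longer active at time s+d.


Each activity i is active on [start_i, start_i + duration_i).
Compute total resource usage per time slot:
  t=0: active resources = [4], total = 4
  t=1: active resources = [4], total = 4
  t=2: active resources = [], total = 0
  t=3: active resources = [], total = 0
  t=4: active resources = [], total = 0
  t=5: active resources = [2], total = 2
  t=6: active resources = [1, 3, 2], total = 6
  t=7: active resources = [1, 3, 2], total = 6
  t=8: active resources = [2, 6], total = 8
  t=9: active resources = [2, 6], total = 8
  t=10: active resources = [6], total = 6
Peak resource demand = 8

8


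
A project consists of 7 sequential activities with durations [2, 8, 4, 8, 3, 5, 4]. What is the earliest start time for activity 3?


Activity 3 starts after activities 1 through 2 complete.
Predecessor durations: [2, 8]
ES = 2 + 8 = 10

10


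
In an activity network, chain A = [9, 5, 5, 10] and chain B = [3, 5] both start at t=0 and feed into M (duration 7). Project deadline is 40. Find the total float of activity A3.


Forward pass: ES(A3) = sum of predecessors on chain A = 14
EF = ES + duration = 14 + 5 = 19
Backward pass: LF(M) = deadline = 40; LS(M) = 40 - 7 = 33
LF(A3) = LS(M) - sum(successors on chain A) = 33 - 10 = 23
LS = LF - duration = 23 - 5 = 18
Total float = LS - ES = 18 - 14 = 4

4


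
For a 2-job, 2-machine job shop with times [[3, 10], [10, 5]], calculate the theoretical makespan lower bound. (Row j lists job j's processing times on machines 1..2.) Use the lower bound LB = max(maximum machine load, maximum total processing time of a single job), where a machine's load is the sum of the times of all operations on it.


Machine loads:
  Machine 1: 3 + 10 = 13
  Machine 2: 10 + 5 = 15
Max machine load = 15
Job totals:
  Job 1: 13
  Job 2: 15
Max job total = 15
Lower bound = max(15, 15) = 15

15


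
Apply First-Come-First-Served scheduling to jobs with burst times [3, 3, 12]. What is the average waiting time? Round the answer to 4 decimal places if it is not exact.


FCFS order (as given): [3, 3, 12]
Waiting times:
  Job 1: wait = 0
  Job 2: wait = 3
  Job 3: wait = 6
Sum of waiting times = 9
Average waiting time = 9/3 = 3.0

3.0


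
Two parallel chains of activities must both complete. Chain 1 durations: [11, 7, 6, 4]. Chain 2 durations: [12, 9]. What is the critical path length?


Path A total = 11 + 7 + 6 + 4 = 28
Path B total = 12 + 9 = 21
Critical path = longest path = max(28, 21) = 28

28


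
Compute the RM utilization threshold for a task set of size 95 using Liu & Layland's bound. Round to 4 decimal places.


Compute 2^(1/95) = 1.0073229689
Subtract 1: 1.0073229689 - 1 = 0.0073229689
Multiply by n: 95 * 0.0073229689 = 0.6956820455
Round to 4 dp: 0.6957

0.6957


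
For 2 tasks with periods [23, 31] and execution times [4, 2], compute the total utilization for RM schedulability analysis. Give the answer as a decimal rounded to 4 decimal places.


Compute individual utilizations (exact fractions):
  Task 1: C/T = 4/23 (approx. 0.1739)
  Task 2: C/T = 2/31 (approx. 0.0645)
Total utilization U = 4/23 + 2/31 = 170/713
Rounded to 4 decimal places: U = 0.2384
RM (Liu & Layland) bound for 2 tasks = 0.828427; compare with U = 170/713 (approx. 0.238429)
U <= bound, so schedulable by RM sufficient condition.

0.2384


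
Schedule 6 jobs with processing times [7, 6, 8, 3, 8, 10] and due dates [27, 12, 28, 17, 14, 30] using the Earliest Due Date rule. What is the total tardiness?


Sort by due date (EDD order): [(6, 12), (8, 14), (3, 17), (7, 27), (8, 28), (10, 30)]
Compute completion times and tardiness:
  Job 1: p=6, d=12, C=6, tardiness=max(0,6-12)=0
  Job 2: p=8, d=14, C=14, tardiness=max(0,14-14)=0
  Job 3: p=3, d=17, C=17, tardiness=max(0,17-17)=0
  Job 4: p=7, d=27, C=24, tardiness=max(0,24-27)=0
  Job 5: p=8, d=28, C=32, tardiness=max(0,32-28)=4
  Job 6: p=10, d=30, C=42, tardiness=max(0,42-30)=12
Total tardiness = 16

16


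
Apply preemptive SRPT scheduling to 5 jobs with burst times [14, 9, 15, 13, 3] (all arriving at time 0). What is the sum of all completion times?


Since all jobs arrive at t=0, SRPT equals SPT ordering.
SPT order: [3, 9, 13, 14, 15]
Completion times:
  Job 1: p=3, C=3
  Job 2: p=9, C=12
  Job 3: p=13, C=25
  Job 4: p=14, C=39
  Job 5: p=15, C=54
Total completion time = 3 + 12 + 25 + 39 + 54 = 133

133


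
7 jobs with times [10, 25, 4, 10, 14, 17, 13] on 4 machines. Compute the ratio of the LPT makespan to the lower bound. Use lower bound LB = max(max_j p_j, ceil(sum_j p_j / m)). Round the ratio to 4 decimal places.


LPT order: [25, 17, 14, 13, 10, 10, 4]
Machine loads after assignment: [25, 21, 24, 23]
LPT makespan = 25
Lower bound = max(max_job, ceil(total/4)) = max(25, 24) = 25
Ratio = 25 / 25 = 1.0

1.0


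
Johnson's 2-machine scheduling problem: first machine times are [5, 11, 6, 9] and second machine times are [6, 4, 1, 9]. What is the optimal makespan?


Apply Johnson's rule:
  Group 1 (a <= b): [(1, 5, 6), (4, 9, 9)]
  Group 2 (a > b): [(2, 11, 4), (3, 6, 1)]
Optimal job order: [1, 4, 2, 3]
Schedule:
  Job 1: M1 done at 5, M2 done at 11
  Job 4: M1 done at 14, M2 done at 23
  Job 2: M1 done at 25, M2 done at 29
  Job 3: M1 done at 31, M2 done at 32
Makespan = 32

32


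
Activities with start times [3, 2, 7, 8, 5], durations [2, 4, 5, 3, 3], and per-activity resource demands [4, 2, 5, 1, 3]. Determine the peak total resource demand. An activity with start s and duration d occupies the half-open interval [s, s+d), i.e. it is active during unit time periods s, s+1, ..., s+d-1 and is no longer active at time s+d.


Each activity i is active on [start_i, start_i + duration_i).
Compute total resource usage per time slot:
  t=0: active resources = [], total = 0
  t=1: active resources = [], total = 0
  t=2: active resources = [2], total = 2
  t=3: active resources = [4, 2], total = 6
  t=4: active resources = [4, 2], total = 6
  t=5: active resources = [2, 3], total = 5
  t=6: active resources = [3], total = 3
  t=7: active resources = [5, 3], total = 8
  t=8: active resources = [5, 1], total = 6
  t=9: active resources = [5, 1], total = 6
  t=10: active resources = [5, 1], total = 6
  t=11: active resources = [5], total = 5
Peak resource demand = 8

8


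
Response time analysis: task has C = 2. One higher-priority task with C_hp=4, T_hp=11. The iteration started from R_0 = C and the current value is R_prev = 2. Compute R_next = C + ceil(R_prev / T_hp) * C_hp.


R_next = C + ceil(R_prev / T_hp) * C_hp
ceil(2 / 11) = ceil(0.1818) = 1
Interference = 1 * 4 = 4
R_next = 2 + 4 = 6

6


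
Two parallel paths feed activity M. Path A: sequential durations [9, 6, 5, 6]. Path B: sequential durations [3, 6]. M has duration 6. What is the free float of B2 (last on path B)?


ES(B2) = sum of predecessors on chain B = 3
EF(B2) = ES + duration = 3 + 6 = 9
Successor of B2 is M. ES(M) = max(sum(A), sum(B)) = max(26, 9) = 26
Free float = ES(successor) - EF(current) = 26 - 9 = 17

17


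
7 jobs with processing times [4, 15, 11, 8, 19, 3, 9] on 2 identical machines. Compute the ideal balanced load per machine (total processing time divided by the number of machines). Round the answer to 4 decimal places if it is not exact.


Total processing time = 4 + 15 + 11 + 8 + 19 + 3 + 9 = 69
Number of machines = 2
Ideal balanced load = 69 / 2 = 34.5

34.5


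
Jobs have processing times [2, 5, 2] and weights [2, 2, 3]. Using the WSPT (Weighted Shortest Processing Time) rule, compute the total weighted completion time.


Compute p/w ratios and sort ascending (WSPT): [(2, 3), (2, 2), (5, 2)]
Compute weighted completion times:
  Job (p=2,w=3): C=2, w*C=3*2=6
  Job (p=2,w=2): C=4, w*C=2*4=8
  Job (p=5,w=2): C=9, w*C=2*9=18
Total weighted completion time = 32

32


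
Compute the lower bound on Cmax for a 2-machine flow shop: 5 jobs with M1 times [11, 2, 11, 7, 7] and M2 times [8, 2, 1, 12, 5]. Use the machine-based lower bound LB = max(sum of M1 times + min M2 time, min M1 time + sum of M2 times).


LB1 = sum(M1 times) + min(M2 times) = 38 + 1 = 39
LB2 = min(M1 times) + sum(M2 times) = 2 + 28 = 30
Lower bound = max(LB1, LB2) = max(39, 30) = 39

39


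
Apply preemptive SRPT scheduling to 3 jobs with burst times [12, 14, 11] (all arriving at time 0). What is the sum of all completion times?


Since all jobs arrive at t=0, SRPT equals SPT ordering.
SPT order: [11, 12, 14]
Completion times:
  Job 1: p=11, C=11
  Job 2: p=12, C=23
  Job 3: p=14, C=37
Total completion time = 11 + 23 + 37 = 71

71


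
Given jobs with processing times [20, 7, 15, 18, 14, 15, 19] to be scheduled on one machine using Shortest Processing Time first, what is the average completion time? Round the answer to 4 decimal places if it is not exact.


Sort jobs by processing time (SPT order): [7, 14, 15, 15, 18, 19, 20]
Compute completion times sequentially:
  Job 1: processing = 7, completes at 7
  Job 2: processing = 14, completes at 21
  Job 3: processing = 15, completes at 36
  Job 4: processing = 15, completes at 51
  Job 5: processing = 18, completes at 69
  Job 6: processing = 19, completes at 88
  Job 7: processing = 20, completes at 108
Sum of completion times = 380
Average completion time = 380/7 = 54.2857

54.2857


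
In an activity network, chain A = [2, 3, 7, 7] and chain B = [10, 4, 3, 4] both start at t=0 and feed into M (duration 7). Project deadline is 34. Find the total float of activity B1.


Forward pass: ES(B1) = sum of predecessors on chain B = 0
EF = ES + duration = 0 + 10 = 10
Backward pass: LF(M) = deadline = 34; LS(M) = 34 - 7 = 27
LF(B1) = LS(M) - sum(successors on chain B) = 27 - 11 = 16
LS = LF - duration = 16 - 10 = 6
Total float = LS - ES = 6 - 0 = 6

6


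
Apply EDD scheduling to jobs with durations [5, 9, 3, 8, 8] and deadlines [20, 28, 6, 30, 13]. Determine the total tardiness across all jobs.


Sort by due date (EDD order): [(3, 6), (8, 13), (5, 20), (9, 28), (8, 30)]
Compute completion times and tardiness:
  Job 1: p=3, d=6, C=3, tardiness=max(0,3-6)=0
  Job 2: p=8, d=13, C=11, tardiness=max(0,11-13)=0
  Job 3: p=5, d=20, C=16, tardiness=max(0,16-20)=0
  Job 4: p=9, d=28, C=25, tardiness=max(0,25-28)=0
  Job 5: p=8, d=30, C=33, tardiness=max(0,33-30)=3
Total tardiness = 3

3


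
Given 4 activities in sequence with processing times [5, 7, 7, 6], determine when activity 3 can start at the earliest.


Activity 3 starts after activities 1 through 2 complete.
Predecessor durations: [5, 7]
ES = 5 + 7 = 12

12


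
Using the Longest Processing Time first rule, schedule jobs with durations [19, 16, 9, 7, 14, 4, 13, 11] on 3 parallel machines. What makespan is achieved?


Sort jobs in decreasing order (LPT): [19, 16, 14, 13, 11, 9, 7, 4]
Assign each job to the least loaded machine:
  Machine 1: jobs [19, 9], load = 28
  Machine 2: jobs [16, 11, 7], load = 34
  Machine 3: jobs [14, 13, 4], load = 31
Makespan = max load = 34

34


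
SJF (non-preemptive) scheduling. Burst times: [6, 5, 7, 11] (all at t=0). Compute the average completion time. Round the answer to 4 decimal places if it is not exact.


SJF order (ascending): [5, 6, 7, 11]
Completion times:
  Job 1: burst=5, C=5
  Job 2: burst=6, C=11
  Job 3: burst=7, C=18
  Job 4: burst=11, C=29
Average completion = 63/4 = 15.75

15.75


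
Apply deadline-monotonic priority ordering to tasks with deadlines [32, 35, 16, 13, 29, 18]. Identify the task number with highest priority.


Sort tasks by relative deadline (ascending):
  Task 4: deadline = 13
  Task 3: deadline = 16
  Task 6: deadline = 18
  Task 5: deadline = 29
  Task 1: deadline = 32
  Task 2: deadline = 35
Priority order (highest first): [4, 3, 6, 5, 1, 2]
Highest priority task = 4

4


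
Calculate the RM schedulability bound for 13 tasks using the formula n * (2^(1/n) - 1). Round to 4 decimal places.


Compute 2^(1/13) = 1.0547660765
Subtract 1: 1.0547660765 - 1 = 0.0547660765
Multiply by n: 13 * 0.0547660765 = 0.7119589945
Round to 4 dp: 0.7120

0.7120


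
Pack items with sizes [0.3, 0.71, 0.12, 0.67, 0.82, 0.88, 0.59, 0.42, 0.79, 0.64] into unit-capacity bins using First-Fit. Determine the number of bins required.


Place items sequentially using First-Fit:
  Item 0.3 -> new Bin 1
  Item 0.71 -> new Bin 2
  Item 0.12 -> Bin 1 (now 0.42)
  Item 0.67 -> new Bin 3
  Item 0.82 -> new Bin 4
  Item 0.88 -> new Bin 5
  Item 0.59 -> new Bin 6
  Item 0.42 -> Bin 1 (now 0.84)
  Item 0.79 -> new Bin 7
  Item 0.64 -> new Bin 8
Total bins used = 8

8


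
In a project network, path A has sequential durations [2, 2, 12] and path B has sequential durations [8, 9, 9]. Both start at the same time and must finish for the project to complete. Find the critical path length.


Path A total = 2 + 2 + 12 = 16
Path B total = 8 + 9 + 9 = 26
Critical path = longest path = max(16, 26) = 26

26


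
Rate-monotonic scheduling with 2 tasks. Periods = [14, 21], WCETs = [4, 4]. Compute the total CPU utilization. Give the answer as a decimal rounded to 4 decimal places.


Compute individual utilizations (exact fractions):
  Task 1: C/T = 4/14 = 2/7 (approx. 0.2857)
  Task 2: C/T = 4/21 (approx. 0.1905)
Total utilization U = 2/7 + 4/21 = 10/21
Rounded to 4 decimal places: U = 0.4762
RM (Liu & Layland) bound for 2 tasks = 0.828427; compare with U = 10/21 (approx. 0.476190)
U <= bound, so schedulable by RM sufficient condition.

0.4762


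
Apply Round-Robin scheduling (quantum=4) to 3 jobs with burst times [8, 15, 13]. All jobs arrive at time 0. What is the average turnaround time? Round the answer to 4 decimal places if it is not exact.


Time quantum = 4
Execution trace:
  J1 runs 4 units, time = 4
  J2 runs 4 units, time = 8
  J3 runs 4 units, time = 12
  J1 runs 4 units, time = 16
  J2 runs 4 units, time = 20
  J3 runs 4 units, time = 24
  J2 runs 4 units, time = 28
  J3 runs 4 units, time = 32
  J2 runs 3 units, time = 35
  J3 runs 1 units, time = 36
Finish times: [16, 35, 36]
Average turnaround = 87/3 = 29.0

29.0


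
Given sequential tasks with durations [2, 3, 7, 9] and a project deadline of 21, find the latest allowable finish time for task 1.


LF(activity 1) = deadline - sum of successor durations
Successors: activities 2 through 4 with durations [3, 7, 9]
Sum of successor durations = 19
LF = 21 - 19 = 2

2


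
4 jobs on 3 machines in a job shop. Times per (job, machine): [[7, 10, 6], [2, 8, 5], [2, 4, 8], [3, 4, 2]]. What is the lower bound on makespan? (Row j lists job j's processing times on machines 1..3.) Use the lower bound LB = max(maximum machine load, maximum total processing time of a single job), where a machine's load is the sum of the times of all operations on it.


Machine loads:
  Machine 1: 7 + 2 + 2 + 3 = 14
  Machine 2: 10 + 8 + 4 + 4 = 26
  Machine 3: 6 + 5 + 8 + 2 = 21
Max machine load = 26
Job totals:
  Job 1: 23
  Job 2: 15
  Job 3: 14
  Job 4: 9
Max job total = 23
Lower bound = max(26, 23) = 26

26


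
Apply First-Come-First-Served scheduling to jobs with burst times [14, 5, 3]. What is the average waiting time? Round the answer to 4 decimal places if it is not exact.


FCFS order (as given): [14, 5, 3]
Waiting times:
  Job 1: wait = 0
  Job 2: wait = 14
  Job 3: wait = 19
Sum of waiting times = 33
Average waiting time = 33/3 = 11.0

11.0


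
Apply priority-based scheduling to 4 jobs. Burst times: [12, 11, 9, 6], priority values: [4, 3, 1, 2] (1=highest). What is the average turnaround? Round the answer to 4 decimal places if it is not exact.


Sort by priority (ascending = highest first):
Order: [(1, 9), (2, 6), (3, 11), (4, 12)]
Completion times:
  Priority 1, burst=9, C=9
  Priority 2, burst=6, C=15
  Priority 3, burst=11, C=26
  Priority 4, burst=12, C=38
Average turnaround = 88/4 = 22.0

22.0


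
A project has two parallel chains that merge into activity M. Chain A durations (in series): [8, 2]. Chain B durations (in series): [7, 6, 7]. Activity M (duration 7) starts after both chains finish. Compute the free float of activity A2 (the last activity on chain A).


ES(A2) = sum of predecessors on chain A = 8
EF(A2) = ES + duration = 8 + 2 = 10
Successor of A2 is M. ES(M) = max(sum(A), sum(B)) = max(10, 20) = 20
Free float = ES(successor) - EF(current) = 20 - 10 = 10

10


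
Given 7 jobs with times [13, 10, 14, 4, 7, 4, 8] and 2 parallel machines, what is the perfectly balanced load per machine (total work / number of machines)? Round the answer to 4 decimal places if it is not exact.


Total processing time = 13 + 10 + 14 + 4 + 7 + 4 + 8 = 60
Number of machines = 2
Ideal balanced load = 60 / 2 = 30.0

30.0


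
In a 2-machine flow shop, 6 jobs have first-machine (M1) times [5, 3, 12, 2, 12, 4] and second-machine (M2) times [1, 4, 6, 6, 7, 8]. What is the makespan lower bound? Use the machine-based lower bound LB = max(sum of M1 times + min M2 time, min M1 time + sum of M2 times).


LB1 = sum(M1 times) + min(M2 times) = 38 + 1 = 39
LB2 = min(M1 times) + sum(M2 times) = 2 + 32 = 34
Lower bound = max(LB1, LB2) = max(39, 34) = 39

39


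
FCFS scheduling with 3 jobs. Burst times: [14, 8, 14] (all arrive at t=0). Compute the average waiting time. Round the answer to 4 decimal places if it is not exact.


FCFS order (as given): [14, 8, 14]
Waiting times:
  Job 1: wait = 0
  Job 2: wait = 14
  Job 3: wait = 22
Sum of waiting times = 36
Average waiting time = 36/3 = 12.0

12.0


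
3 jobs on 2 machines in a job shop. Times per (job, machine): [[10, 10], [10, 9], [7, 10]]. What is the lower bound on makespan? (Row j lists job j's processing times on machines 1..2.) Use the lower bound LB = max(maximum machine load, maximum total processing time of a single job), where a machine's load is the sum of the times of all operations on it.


Machine loads:
  Machine 1: 10 + 10 + 7 = 27
  Machine 2: 10 + 9 + 10 = 29
Max machine load = 29
Job totals:
  Job 1: 20
  Job 2: 19
  Job 3: 17
Max job total = 20
Lower bound = max(29, 20) = 29

29


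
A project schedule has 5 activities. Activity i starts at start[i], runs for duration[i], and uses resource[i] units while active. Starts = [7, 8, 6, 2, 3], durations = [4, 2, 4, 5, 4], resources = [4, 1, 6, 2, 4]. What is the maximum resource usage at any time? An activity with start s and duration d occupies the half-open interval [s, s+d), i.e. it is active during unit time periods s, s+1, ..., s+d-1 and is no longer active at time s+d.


Each activity i is active on [start_i, start_i + duration_i).
Compute total resource usage per time slot:
  t=0: active resources = [], total = 0
  t=1: active resources = [], total = 0
  t=2: active resources = [2], total = 2
  t=3: active resources = [2, 4], total = 6
  t=4: active resources = [2, 4], total = 6
  t=5: active resources = [2, 4], total = 6
  t=6: active resources = [6, 2, 4], total = 12
  t=7: active resources = [4, 6], total = 10
  t=8: active resources = [4, 1, 6], total = 11
  t=9: active resources = [4, 1, 6], total = 11
  t=10: active resources = [4], total = 4
Peak resource demand = 12

12


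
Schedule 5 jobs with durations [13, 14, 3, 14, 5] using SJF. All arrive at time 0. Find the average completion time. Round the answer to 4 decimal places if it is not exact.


SJF order (ascending): [3, 5, 13, 14, 14]
Completion times:
  Job 1: burst=3, C=3
  Job 2: burst=5, C=8
  Job 3: burst=13, C=21
  Job 4: burst=14, C=35
  Job 5: burst=14, C=49
Average completion = 116/5 = 23.2

23.2


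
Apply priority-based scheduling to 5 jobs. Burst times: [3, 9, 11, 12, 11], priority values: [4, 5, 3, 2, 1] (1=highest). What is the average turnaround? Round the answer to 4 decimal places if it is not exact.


Sort by priority (ascending = highest first):
Order: [(1, 11), (2, 12), (3, 11), (4, 3), (5, 9)]
Completion times:
  Priority 1, burst=11, C=11
  Priority 2, burst=12, C=23
  Priority 3, burst=11, C=34
  Priority 4, burst=3, C=37
  Priority 5, burst=9, C=46
Average turnaround = 151/5 = 30.2

30.2


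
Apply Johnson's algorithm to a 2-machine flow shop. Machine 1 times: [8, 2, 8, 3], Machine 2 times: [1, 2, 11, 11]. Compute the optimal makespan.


Apply Johnson's rule:
  Group 1 (a <= b): [(2, 2, 2), (4, 3, 11), (3, 8, 11)]
  Group 2 (a > b): [(1, 8, 1)]
Optimal job order: [2, 4, 3, 1]
Schedule:
  Job 2: M1 done at 2, M2 done at 4
  Job 4: M1 done at 5, M2 done at 16
  Job 3: M1 done at 13, M2 done at 27
  Job 1: M1 done at 21, M2 done at 28
Makespan = 28

28


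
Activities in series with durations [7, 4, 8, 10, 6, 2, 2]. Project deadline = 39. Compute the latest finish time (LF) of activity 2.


LF(activity 2) = deadline - sum of successor durations
Successors: activities 3 through 7 with durations [8, 10, 6, 2, 2]
Sum of successor durations = 28
LF = 39 - 28 = 11

11


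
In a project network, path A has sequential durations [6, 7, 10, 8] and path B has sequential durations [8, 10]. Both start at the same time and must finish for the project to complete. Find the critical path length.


Path A total = 6 + 7 + 10 + 8 = 31
Path B total = 8 + 10 = 18
Critical path = longest path = max(31, 18) = 31

31


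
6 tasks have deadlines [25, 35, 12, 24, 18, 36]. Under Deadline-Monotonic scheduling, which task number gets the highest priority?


Sort tasks by relative deadline (ascending):
  Task 3: deadline = 12
  Task 5: deadline = 18
  Task 4: deadline = 24
  Task 1: deadline = 25
  Task 2: deadline = 35
  Task 6: deadline = 36
Priority order (highest first): [3, 5, 4, 1, 2, 6]
Highest priority task = 3

3


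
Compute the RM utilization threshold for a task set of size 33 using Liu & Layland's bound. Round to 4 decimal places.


Compute 2^(1/33) = 1.0212266063
Subtract 1: 1.0212266063 - 1 = 0.0212266063
Multiply by n: 33 * 0.0212266063 = 0.7004780079
Round to 4 dp: 0.7005

0.7005


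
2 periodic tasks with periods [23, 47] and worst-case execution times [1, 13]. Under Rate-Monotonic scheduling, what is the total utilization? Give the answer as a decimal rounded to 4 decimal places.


Compute individual utilizations (exact fractions):
  Task 1: C/T = 1/23 (approx. 0.0435)
  Task 2: C/T = 13/47 (approx. 0.2766)
Total utilization U = 1/23 + 13/47 = 346/1081
Rounded to 4 decimal places: U = 0.3201
RM (Liu & Layland) bound for 2 tasks = 0.828427; compare with U = 346/1081 (approx. 0.320074)
U <= bound, so schedulable by RM sufficient condition.

0.3201


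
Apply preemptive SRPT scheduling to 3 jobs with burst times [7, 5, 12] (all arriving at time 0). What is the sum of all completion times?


Since all jobs arrive at t=0, SRPT equals SPT ordering.
SPT order: [5, 7, 12]
Completion times:
  Job 1: p=5, C=5
  Job 2: p=7, C=12
  Job 3: p=12, C=24
Total completion time = 5 + 12 + 24 = 41

41


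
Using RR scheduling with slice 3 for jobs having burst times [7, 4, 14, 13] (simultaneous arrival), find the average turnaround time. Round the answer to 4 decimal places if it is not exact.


Time quantum = 3
Execution trace:
  J1 runs 3 units, time = 3
  J2 runs 3 units, time = 6
  J3 runs 3 units, time = 9
  J4 runs 3 units, time = 12
  J1 runs 3 units, time = 15
  J2 runs 1 units, time = 16
  J3 runs 3 units, time = 19
  J4 runs 3 units, time = 22
  J1 runs 1 units, time = 23
  J3 runs 3 units, time = 26
  J4 runs 3 units, time = 29
  J3 runs 3 units, time = 32
  J4 runs 3 units, time = 35
  J3 runs 2 units, time = 37
  J4 runs 1 units, time = 38
Finish times: [23, 16, 37, 38]
Average turnaround = 114/4 = 28.5

28.5


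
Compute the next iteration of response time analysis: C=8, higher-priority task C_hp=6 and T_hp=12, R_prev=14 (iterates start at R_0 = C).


R_next = C + ceil(R_prev / T_hp) * C_hp
ceil(14 / 12) = ceil(1.1667) = 2
Interference = 2 * 6 = 12
R_next = 8 + 12 = 20

20


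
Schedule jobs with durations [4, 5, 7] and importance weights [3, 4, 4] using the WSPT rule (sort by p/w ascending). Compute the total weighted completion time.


Compute p/w ratios and sort ascending (WSPT): [(5, 4), (4, 3), (7, 4)]
Compute weighted completion times:
  Job (p=5,w=4): C=5, w*C=4*5=20
  Job (p=4,w=3): C=9, w*C=3*9=27
  Job (p=7,w=4): C=16, w*C=4*16=64
Total weighted completion time = 111

111


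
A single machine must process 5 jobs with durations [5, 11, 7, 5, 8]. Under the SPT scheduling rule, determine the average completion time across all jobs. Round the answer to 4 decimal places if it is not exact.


Sort jobs by processing time (SPT order): [5, 5, 7, 8, 11]
Compute completion times sequentially:
  Job 1: processing = 5, completes at 5
  Job 2: processing = 5, completes at 10
  Job 3: processing = 7, completes at 17
  Job 4: processing = 8, completes at 25
  Job 5: processing = 11, completes at 36
Sum of completion times = 93
Average completion time = 93/5 = 18.6

18.6


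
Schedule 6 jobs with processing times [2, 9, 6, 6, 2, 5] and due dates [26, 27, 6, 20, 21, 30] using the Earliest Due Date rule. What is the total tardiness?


Sort by due date (EDD order): [(6, 6), (6, 20), (2, 21), (2, 26), (9, 27), (5, 30)]
Compute completion times and tardiness:
  Job 1: p=6, d=6, C=6, tardiness=max(0,6-6)=0
  Job 2: p=6, d=20, C=12, tardiness=max(0,12-20)=0
  Job 3: p=2, d=21, C=14, tardiness=max(0,14-21)=0
  Job 4: p=2, d=26, C=16, tardiness=max(0,16-26)=0
  Job 5: p=9, d=27, C=25, tardiness=max(0,25-27)=0
  Job 6: p=5, d=30, C=30, tardiness=max(0,30-30)=0
Total tardiness = 0

0


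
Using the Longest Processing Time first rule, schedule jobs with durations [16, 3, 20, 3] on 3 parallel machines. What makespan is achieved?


Sort jobs in decreasing order (LPT): [20, 16, 3, 3]
Assign each job to the least loaded machine:
  Machine 1: jobs [20], load = 20
  Machine 2: jobs [16], load = 16
  Machine 3: jobs [3, 3], load = 6
Makespan = max load = 20

20


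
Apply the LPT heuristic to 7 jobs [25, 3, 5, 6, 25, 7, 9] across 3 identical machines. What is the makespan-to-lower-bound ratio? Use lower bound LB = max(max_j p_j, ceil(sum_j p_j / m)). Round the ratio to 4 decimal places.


LPT order: [25, 25, 9, 7, 6, 5, 3]
Machine loads after assignment: [28, 25, 27]
LPT makespan = 28
Lower bound = max(max_job, ceil(total/3)) = max(25, 27) = 27
Ratio = 28 / 27 = 1.037

1.037


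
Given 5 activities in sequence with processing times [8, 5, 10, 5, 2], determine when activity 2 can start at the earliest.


Activity 2 starts after activities 1 through 1 complete.
Predecessor durations: [8]
ES = 8 = 8

8


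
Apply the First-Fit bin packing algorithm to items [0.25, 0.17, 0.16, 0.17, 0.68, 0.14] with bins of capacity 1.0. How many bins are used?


Place items sequentially using First-Fit:
  Item 0.25 -> new Bin 1
  Item 0.17 -> Bin 1 (now 0.42)
  Item 0.16 -> Bin 1 (now 0.58)
  Item 0.17 -> Bin 1 (now 0.75)
  Item 0.68 -> new Bin 2
  Item 0.14 -> Bin 1 (now 0.89)
Total bins used = 2

2


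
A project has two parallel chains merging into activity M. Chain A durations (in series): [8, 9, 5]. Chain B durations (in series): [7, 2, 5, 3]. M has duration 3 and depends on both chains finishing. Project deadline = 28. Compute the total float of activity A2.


Forward pass: ES(A2) = sum of predecessors on chain A = 8
EF = ES + duration = 8 + 9 = 17
Backward pass: LF(M) = deadline = 28; LS(M) = 28 - 3 = 25
LF(A2) = LS(M) - sum(successors on chain A) = 25 - 5 = 20
LS = LF - duration = 20 - 9 = 11
Total float = LS - ES = 11 - 8 = 3

3


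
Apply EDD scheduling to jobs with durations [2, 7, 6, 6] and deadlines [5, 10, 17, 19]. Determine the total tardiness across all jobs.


Sort by due date (EDD order): [(2, 5), (7, 10), (6, 17), (6, 19)]
Compute completion times and tardiness:
  Job 1: p=2, d=5, C=2, tardiness=max(0,2-5)=0
  Job 2: p=7, d=10, C=9, tardiness=max(0,9-10)=0
  Job 3: p=6, d=17, C=15, tardiness=max(0,15-17)=0
  Job 4: p=6, d=19, C=21, tardiness=max(0,21-19)=2
Total tardiness = 2

2


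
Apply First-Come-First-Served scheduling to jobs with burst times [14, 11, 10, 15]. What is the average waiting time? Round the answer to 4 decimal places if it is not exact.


FCFS order (as given): [14, 11, 10, 15]
Waiting times:
  Job 1: wait = 0
  Job 2: wait = 14
  Job 3: wait = 25
  Job 4: wait = 35
Sum of waiting times = 74
Average waiting time = 74/4 = 18.5

18.5


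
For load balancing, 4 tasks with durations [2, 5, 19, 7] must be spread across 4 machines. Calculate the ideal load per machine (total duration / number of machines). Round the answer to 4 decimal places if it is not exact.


Total processing time = 2 + 5 + 19 + 7 = 33
Number of machines = 4
Ideal balanced load = 33 / 4 = 8.25

8.25


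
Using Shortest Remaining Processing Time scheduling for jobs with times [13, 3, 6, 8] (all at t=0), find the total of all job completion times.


Since all jobs arrive at t=0, SRPT equals SPT ordering.
SPT order: [3, 6, 8, 13]
Completion times:
  Job 1: p=3, C=3
  Job 2: p=6, C=9
  Job 3: p=8, C=17
  Job 4: p=13, C=30
Total completion time = 3 + 9 + 17 + 30 = 59

59


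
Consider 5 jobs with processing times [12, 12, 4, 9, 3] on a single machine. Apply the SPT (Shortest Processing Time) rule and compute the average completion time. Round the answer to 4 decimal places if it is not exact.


Sort jobs by processing time (SPT order): [3, 4, 9, 12, 12]
Compute completion times sequentially:
  Job 1: processing = 3, completes at 3
  Job 2: processing = 4, completes at 7
  Job 3: processing = 9, completes at 16
  Job 4: processing = 12, completes at 28
  Job 5: processing = 12, completes at 40
Sum of completion times = 94
Average completion time = 94/5 = 18.8

18.8


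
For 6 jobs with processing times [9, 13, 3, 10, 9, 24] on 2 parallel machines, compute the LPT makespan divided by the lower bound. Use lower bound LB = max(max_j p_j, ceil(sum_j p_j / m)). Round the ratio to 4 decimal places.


LPT order: [24, 13, 10, 9, 9, 3]
Machine loads after assignment: [33, 35]
LPT makespan = 35
Lower bound = max(max_job, ceil(total/2)) = max(24, 34) = 34
Ratio = 35 / 34 = 1.0294

1.0294


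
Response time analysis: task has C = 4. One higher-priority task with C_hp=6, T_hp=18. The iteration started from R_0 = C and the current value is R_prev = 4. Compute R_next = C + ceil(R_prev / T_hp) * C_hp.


R_next = C + ceil(R_prev / T_hp) * C_hp
ceil(4 / 18) = ceil(0.2222) = 1
Interference = 1 * 6 = 6
R_next = 4 + 6 = 10

10


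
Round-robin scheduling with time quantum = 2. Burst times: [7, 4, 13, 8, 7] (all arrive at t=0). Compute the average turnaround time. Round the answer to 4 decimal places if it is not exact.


Time quantum = 2
Execution trace:
  J1 runs 2 units, time = 2
  J2 runs 2 units, time = 4
  J3 runs 2 units, time = 6
  J4 runs 2 units, time = 8
  J5 runs 2 units, time = 10
  J1 runs 2 units, time = 12
  J2 runs 2 units, time = 14
  J3 runs 2 units, time = 16
  J4 runs 2 units, time = 18
  J5 runs 2 units, time = 20
  J1 runs 2 units, time = 22
  J3 runs 2 units, time = 24
  J4 runs 2 units, time = 26
  J5 runs 2 units, time = 28
  J1 runs 1 units, time = 29
  J3 runs 2 units, time = 31
  J4 runs 2 units, time = 33
  J5 runs 1 units, time = 34
  J3 runs 2 units, time = 36
  J3 runs 2 units, time = 38
  J3 runs 1 units, time = 39
Finish times: [29, 14, 39, 33, 34]
Average turnaround = 149/5 = 29.8

29.8


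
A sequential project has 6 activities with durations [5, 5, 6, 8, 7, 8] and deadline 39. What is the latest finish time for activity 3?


LF(activity 3) = deadline - sum of successor durations
Successors: activities 4 through 6 with durations [8, 7, 8]
Sum of successor durations = 23
LF = 39 - 23 = 16

16


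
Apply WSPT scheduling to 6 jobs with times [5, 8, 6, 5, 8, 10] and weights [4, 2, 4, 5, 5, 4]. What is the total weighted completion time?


Compute p/w ratios and sort ascending (WSPT): [(5, 5), (5, 4), (6, 4), (8, 5), (10, 4), (8, 2)]
Compute weighted completion times:
  Job (p=5,w=5): C=5, w*C=5*5=25
  Job (p=5,w=4): C=10, w*C=4*10=40
  Job (p=6,w=4): C=16, w*C=4*16=64
  Job (p=8,w=5): C=24, w*C=5*24=120
  Job (p=10,w=4): C=34, w*C=4*34=136
  Job (p=8,w=2): C=42, w*C=2*42=84
Total weighted completion time = 469

469
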